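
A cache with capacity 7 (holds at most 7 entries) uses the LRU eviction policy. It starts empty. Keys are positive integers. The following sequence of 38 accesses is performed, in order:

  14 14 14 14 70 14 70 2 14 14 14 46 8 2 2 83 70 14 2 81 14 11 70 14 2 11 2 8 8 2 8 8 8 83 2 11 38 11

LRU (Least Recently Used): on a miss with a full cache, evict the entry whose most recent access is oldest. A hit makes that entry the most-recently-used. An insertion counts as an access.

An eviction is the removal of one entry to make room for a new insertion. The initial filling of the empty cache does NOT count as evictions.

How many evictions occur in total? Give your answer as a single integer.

Answer: 2

Derivation:
LRU simulation (capacity=7):
  1. access 14: MISS. Cache (LRU->MRU): [14]
  2. access 14: HIT. Cache (LRU->MRU): [14]
  3. access 14: HIT. Cache (LRU->MRU): [14]
  4. access 14: HIT. Cache (LRU->MRU): [14]
  5. access 70: MISS. Cache (LRU->MRU): [14 70]
  6. access 14: HIT. Cache (LRU->MRU): [70 14]
  7. access 70: HIT. Cache (LRU->MRU): [14 70]
  8. access 2: MISS. Cache (LRU->MRU): [14 70 2]
  9. access 14: HIT. Cache (LRU->MRU): [70 2 14]
  10. access 14: HIT. Cache (LRU->MRU): [70 2 14]
  11. access 14: HIT. Cache (LRU->MRU): [70 2 14]
  12. access 46: MISS. Cache (LRU->MRU): [70 2 14 46]
  13. access 8: MISS. Cache (LRU->MRU): [70 2 14 46 8]
  14. access 2: HIT. Cache (LRU->MRU): [70 14 46 8 2]
  15. access 2: HIT. Cache (LRU->MRU): [70 14 46 8 2]
  16. access 83: MISS. Cache (LRU->MRU): [70 14 46 8 2 83]
  17. access 70: HIT. Cache (LRU->MRU): [14 46 8 2 83 70]
  18. access 14: HIT. Cache (LRU->MRU): [46 8 2 83 70 14]
  19. access 2: HIT. Cache (LRU->MRU): [46 8 83 70 14 2]
  20. access 81: MISS. Cache (LRU->MRU): [46 8 83 70 14 2 81]
  21. access 14: HIT. Cache (LRU->MRU): [46 8 83 70 2 81 14]
  22. access 11: MISS, evict 46. Cache (LRU->MRU): [8 83 70 2 81 14 11]
  23. access 70: HIT. Cache (LRU->MRU): [8 83 2 81 14 11 70]
  24. access 14: HIT. Cache (LRU->MRU): [8 83 2 81 11 70 14]
  25. access 2: HIT. Cache (LRU->MRU): [8 83 81 11 70 14 2]
  26. access 11: HIT. Cache (LRU->MRU): [8 83 81 70 14 2 11]
  27. access 2: HIT. Cache (LRU->MRU): [8 83 81 70 14 11 2]
  28. access 8: HIT. Cache (LRU->MRU): [83 81 70 14 11 2 8]
  29. access 8: HIT. Cache (LRU->MRU): [83 81 70 14 11 2 8]
  30. access 2: HIT. Cache (LRU->MRU): [83 81 70 14 11 8 2]
  31. access 8: HIT. Cache (LRU->MRU): [83 81 70 14 11 2 8]
  32. access 8: HIT. Cache (LRU->MRU): [83 81 70 14 11 2 8]
  33. access 8: HIT. Cache (LRU->MRU): [83 81 70 14 11 2 8]
  34. access 83: HIT. Cache (LRU->MRU): [81 70 14 11 2 8 83]
  35. access 2: HIT. Cache (LRU->MRU): [81 70 14 11 8 83 2]
  36. access 11: HIT. Cache (LRU->MRU): [81 70 14 8 83 2 11]
  37. access 38: MISS, evict 81. Cache (LRU->MRU): [70 14 8 83 2 11 38]
  38. access 11: HIT. Cache (LRU->MRU): [70 14 8 83 2 38 11]
Total: 29 hits, 9 misses, 2 evictions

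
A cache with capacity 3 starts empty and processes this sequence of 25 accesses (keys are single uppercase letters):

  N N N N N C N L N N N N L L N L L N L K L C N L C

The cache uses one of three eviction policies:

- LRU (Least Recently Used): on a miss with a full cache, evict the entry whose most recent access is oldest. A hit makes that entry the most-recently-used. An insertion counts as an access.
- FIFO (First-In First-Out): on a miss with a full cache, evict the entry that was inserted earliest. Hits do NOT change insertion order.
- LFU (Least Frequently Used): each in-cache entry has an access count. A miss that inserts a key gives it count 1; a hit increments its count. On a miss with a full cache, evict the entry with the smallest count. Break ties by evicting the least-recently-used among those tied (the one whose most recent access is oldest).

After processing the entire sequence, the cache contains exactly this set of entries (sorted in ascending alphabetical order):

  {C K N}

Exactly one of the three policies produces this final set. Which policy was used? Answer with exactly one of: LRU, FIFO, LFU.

Answer: FIFO

Derivation:
Simulating under each policy and comparing final sets:
  LRU: final set = {C L N} -> differs
  FIFO: final set = {C K N} -> MATCHES target
  LFU: final set = {C L N} -> differs
Only FIFO produces the target set.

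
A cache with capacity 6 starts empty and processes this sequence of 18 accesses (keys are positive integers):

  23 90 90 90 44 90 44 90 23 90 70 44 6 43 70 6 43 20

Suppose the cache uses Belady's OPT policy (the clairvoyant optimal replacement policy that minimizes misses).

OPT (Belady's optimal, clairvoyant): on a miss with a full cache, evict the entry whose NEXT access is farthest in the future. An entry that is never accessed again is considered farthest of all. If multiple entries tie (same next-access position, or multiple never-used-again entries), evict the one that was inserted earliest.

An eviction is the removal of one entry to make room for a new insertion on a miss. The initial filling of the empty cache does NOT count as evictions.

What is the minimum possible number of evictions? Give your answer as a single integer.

OPT (Belady) simulation (capacity=6):
  1. access 23: MISS. Cache: [23]
  2. access 90: MISS. Cache: [23 90]
  3. access 90: HIT. Next use of 90: step 4. Cache: [23 90]
  4. access 90: HIT. Next use of 90: step 6. Cache: [23 90]
  5. access 44: MISS. Cache: [23 90 44]
  6. access 90: HIT. Next use of 90: step 8. Cache: [23 90 44]
  7. access 44: HIT. Next use of 44: step 12. Cache: [23 90 44]
  8. access 90: HIT. Next use of 90: step 10. Cache: [23 90 44]
  9. access 23: HIT. Next use of 23: never. Cache: [23 90 44]
  10. access 90: HIT. Next use of 90: never. Cache: [23 90 44]
  11. access 70: MISS. Cache: [23 90 44 70]
  12. access 44: HIT. Next use of 44: never. Cache: [23 90 44 70]
  13. access 6: MISS. Cache: [23 90 44 70 6]
  14. access 43: MISS. Cache: [23 90 44 70 6 43]
  15. access 70: HIT. Next use of 70: never. Cache: [23 90 44 70 6 43]
  16. access 6: HIT. Next use of 6: never. Cache: [23 90 44 70 6 43]
  17. access 43: HIT. Next use of 43: never. Cache: [23 90 44 70 6 43]
  18. access 20: MISS, evict 23 (next use: never). Cache: [90 44 70 6 43 20]
Total: 11 hits, 7 misses, 1 evictions

Answer: 1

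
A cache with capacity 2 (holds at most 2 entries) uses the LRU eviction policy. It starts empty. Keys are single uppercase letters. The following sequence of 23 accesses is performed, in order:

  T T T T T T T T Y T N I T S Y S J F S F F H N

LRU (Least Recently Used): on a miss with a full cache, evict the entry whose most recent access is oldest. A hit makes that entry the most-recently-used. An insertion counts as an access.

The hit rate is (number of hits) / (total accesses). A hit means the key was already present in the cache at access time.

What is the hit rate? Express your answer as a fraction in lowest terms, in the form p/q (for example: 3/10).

LRU simulation (capacity=2):
  1. access T: MISS. Cache (LRU->MRU): [T]
  2. access T: HIT. Cache (LRU->MRU): [T]
  3. access T: HIT. Cache (LRU->MRU): [T]
  4. access T: HIT. Cache (LRU->MRU): [T]
  5. access T: HIT. Cache (LRU->MRU): [T]
  6. access T: HIT. Cache (LRU->MRU): [T]
  7. access T: HIT. Cache (LRU->MRU): [T]
  8. access T: HIT. Cache (LRU->MRU): [T]
  9. access Y: MISS. Cache (LRU->MRU): [T Y]
  10. access T: HIT. Cache (LRU->MRU): [Y T]
  11. access N: MISS, evict Y. Cache (LRU->MRU): [T N]
  12. access I: MISS, evict T. Cache (LRU->MRU): [N I]
  13. access T: MISS, evict N. Cache (LRU->MRU): [I T]
  14. access S: MISS, evict I. Cache (LRU->MRU): [T S]
  15. access Y: MISS, evict T. Cache (LRU->MRU): [S Y]
  16. access S: HIT. Cache (LRU->MRU): [Y S]
  17. access J: MISS, evict Y. Cache (LRU->MRU): [S J]
  18. access F: MISS, evict S. Cache (LRU->MRU): [J F]
  19. access S: MISS, evict J. Cache (LRU->MRU): [F S]
  20. access F: HIT. Cache (LRU->MRU): [S F]
  21. access F: HIT. Cache (LRU->MRU): [S F]
  22. access H: MISS, evict S. Cache (LRU->MRU): [F H]
  23. access N: MISS, evict F. Cache (LRU->MRU): [H N]
Total: 11 hits, 12 misses, 10 evictions

Hit rate = 11/23

Answer: 11/23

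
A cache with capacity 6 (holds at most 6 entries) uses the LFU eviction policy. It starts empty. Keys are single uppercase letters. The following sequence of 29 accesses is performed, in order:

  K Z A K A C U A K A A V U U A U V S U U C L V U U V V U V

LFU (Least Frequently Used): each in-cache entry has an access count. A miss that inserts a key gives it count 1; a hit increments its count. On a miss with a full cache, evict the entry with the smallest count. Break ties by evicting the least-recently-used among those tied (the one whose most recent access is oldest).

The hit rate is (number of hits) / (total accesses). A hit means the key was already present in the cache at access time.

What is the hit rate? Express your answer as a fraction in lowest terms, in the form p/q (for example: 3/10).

Answer: 21/29

Derivation:
LFU simulation (capacity=6):
  1. access K: MISS. Cache: [K(c=1)]
  2. access Z: MISS. Cache: [K(c=1) Z(c=1)]
  3. access A: MISS. Cache: [K(c=1) Z(c=1) A(c=1)]
  4. access K: HIT, count now 2. Cache: [Z(c=1) A(c=1) K(c=2)]
  5. access A: HIT, count now 2. Cache: [Z(c=1) K(c=2) A(c=2)]
  6. access C: MISS. Cache: [Z(c=1) C(c=1) K(c=2) A(c=2)]
  7. access U: MISS. Cache: [Z(c=1) C(c=1) U(c=1) K(c=2) A(c=2)]
  8. access A: HIT, count now 3. Cache: [Z(c=1) C(c=1) U(c=1) K(c=2) A(c=3)]
  9. access K: HIT, count now 3. Cache: [Z(c=1) C(c=1) U(c=1) A(c=3) K(c=3)]
  10. access A: HIT, count now 4. Cache: [Z(c=1) C(c=1) U(c=1) K(c=3) A(c=4)]
  11. access A: HIT, count now 5. Cache: [Z(c=1) C(c=1) U(c=1) K(c=3) A(c=5)]
  12. access V: MISS. Cache: [Z(c=1) C(c=1) U(c=1) V(c=1) K(c=3) A(c=5)]
  13. access U: HIT, count now 2. Cache: [Z(c=1) C(c=1) V(c=1) U(c=2) K(c=3) A(c=5)]
  14. access U: HIT, count now 3. Cache: [Z(c=1) C(c=1) V(c=1) K(c=3) U(c=3) A(c=5)]
  15. access A: HIT, count now 6. Cache: [Z(c=1) C(c=1) V(c=1) K(c=3) U(c=3) A(c=6)]
  16. access U: HIT, count now 4. Cache: [Z(c=1) C(c=1) V(c=1) K(c=3) U(c=4) A(c=6)]
  17. access V: HIT, count now 2. Cache: [Z(c=1) C(c=1) V(c=2) K(c=3) U(c=4) A(c=6)]
  18. access S: MISS, evict Z(c=1). Cache: [C(c=1) S(c=1) V(c=2) K(c=3) U(c=4) A(c=6)]
  19. access U: HIT, count now 5. Cache: [C(c=1) S(c=1) V(c=2) K(c=3) U(c=5) A(c=6)]
  20. access U: HIT, count now 6. Cache: [C(c=1) S(c=1) V(c=2) K(c=3) A(c=6) U(c=6)]
  21. access C: HIT, count now 2. Cache: [S(c=1) V(c=2) C(c=2) K(c=3) A(c=6) U(c=6)]
  22. access L: MISS, evict S(c=1). Cache: [L(c=1) V(c=2) C(c=2) K(c=3) A(c=6) U(c=6)]
  23. access V: HIT, count now 3. Cache: [L(c=1) C(c=2) K(c=3) V(c=3) A(c=6) U(c=6)]
  24. access U: HIT, count now 7. Cache: [L(c=1) C(c=2) K(c=3) V(c=3) A(c=6) U(c=7)]
  25. access U: HIT, count now 8. Cache: [L(c=1) C(c=2) K(c=3) V(c=3) A(c=6) U(c=8)]
  26. access V: HIT, count now 4. Cache: [L(c=1) C(c=2) K(c=3) V(c=4) A(c=6) U(c=8)]
  27. access V: HIT, count now 5. Cache: [L(c=1) C(c=2) K(c=3) V(c=5) A(c=6) U(c=8)]
  28. access U: HIT, count now 9. Cache: [L(c=1) C(c=2) K(c=3) V(c=5) A(c=6) U(c=9)]
  29. access V: HIT, count now 6. Cache: [L(c=1) C(c=2) K(c=3) A(c=6) V(c=6) U(c=9)]
Total: 21 hits, 8 misses, 2 evictions

Hit rate = 21/29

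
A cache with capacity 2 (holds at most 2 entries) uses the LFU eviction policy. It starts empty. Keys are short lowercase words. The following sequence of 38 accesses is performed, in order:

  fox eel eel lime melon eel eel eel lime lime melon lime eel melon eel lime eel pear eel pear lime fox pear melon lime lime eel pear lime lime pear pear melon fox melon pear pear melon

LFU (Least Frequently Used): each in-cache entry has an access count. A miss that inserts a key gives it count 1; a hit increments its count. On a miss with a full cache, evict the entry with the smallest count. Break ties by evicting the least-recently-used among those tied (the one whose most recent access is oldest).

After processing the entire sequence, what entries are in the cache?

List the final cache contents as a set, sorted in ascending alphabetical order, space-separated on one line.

LFU simulation (capacity=2):
  1. access fox: MISS. Cache: [fox(c=1)]
  2. access eel: MISS. Cache: [fox(c=1) eel(c=1)]
  3. access eel: HIT, count now 2. Cache: [fox(c=1) eel(c=2)]
  4. access lime: MISS, evict fox(c=1). Cache: [lime(c=1) eel(c=2)]
  5. access melon: MISS, evict lime(c=1). Cache: [melon(c=1) eel(c=2)]
  6. access eel: HIT, count now 3. Cache: [melon(c=1) eel(c=3)]
  7. access eel: HIT, count now 4. Cache: [melon(c=1) eel(c=4)]
  8. access eel: HIT, count now 5. Cache: [melon(c=1) eel(c=5)]
  9. access lime: MISS, evict melon(c=1). Cache: [lime(c=1) eel(c=5)]
  10. access lime: HIT, count now 2. Cache: [lime(c=2) eel(c=5)]
  11. access melon: MISS, evict lime(c=2). Cache: [melon(c=1) eel(c=5)]
  12. access lime: MISS, evict melon(c=1). Cache: [lime(c=1) eel(c=5)]
  13. access eel: HIT, count now 6. Cache: [lime(c=1) eel(c=6)]
  14. access melon: MISS, evict lime(c=1). Cache: [melon(c=1) eel(c=6)]
  15. access eel: HIT, count now 7. Cache: [melon(c=1) eel(c=7)]
  16. access lime: MISS, evict melon(c=1). Cache: [lime(c=1) eel(c=7)]
  17. access eel: HIT, count now 8. Cache: [lime(c=1) eel(c=8)]
  18. access pear: MISS, evict lime(c=1). Cache: [pear(c=1) eel(c=8)]
  19. access eel: HIT, count now 9. Cache: [pear(c=1) eel(c=9)]
  20. access pear: HIT, count now 2. Cache: [pear(c=2) eel(c=9)]
  21. access lime: MISS, evict pear(c=2). Cache: [lime(c=1) eel(c=9)]
  22. access fox: MISS, evict lime(c=1). Cache: [fox(c=1) eel(c=9)]
  23. access pear: MISS, evict fox(c=1). Cache: [pear(c=1) eel(c=9)]
  24. access melon: MISS, evict pear(c=1). Cache: [melon(c=1) eel(c=9)]
  25. access lime: MISS, evict melon(c=1). Cache: [lime(c=1) eel(c=9)]
  26. access lime: HIT, count now 2. Cache: [lime(c=2) eel(c=9)]
  27. access eel: HIT, count now 10. Cache: [lime(c=2) eel(c=10)]
  28. access pear: MISS, evict lime(c=2). Cache: [pear(c=1) eel(c=10)]
  29. access lime: MISS, evict pear(c=1). Cache: [lime(c=1) eel(c=10)]
  30. access lime: HIT, count now 2. Cache: [lime(c=2) eel(c=10)]
  31. access pear: MISS, evict lime(c=2). Cache: [pear(c=1) eel(c=10)]
  32. access pear: HIT, count now 2. Cache: [pear(c=2) eel(c=10)]
  33. access melon: MISS, evict pear(c=2). Cache: [melon(c=1) eel(c=10)]
  34. access fox: MISS, evict melon(c=1). Cache: [fox(c=1) eel(c=10)]
  35. access melon: MISS, evict fox(c=1). Cache: [melon(c=1) eel(c=10)]
  36. access pear: MISS, evict melon(c=1). Cache: [pear(c=1) eel(c=10)]
  37. access pear: HIT, count now 2. Cache: [pear(c=2) eel(c=10)]
  38. access melon: MISS, evict pear(c=2). Cache: [melon(c=1) eel(c=10)]
Total: 15 hits, 23 misses, 21 evictions

Answer: eel melon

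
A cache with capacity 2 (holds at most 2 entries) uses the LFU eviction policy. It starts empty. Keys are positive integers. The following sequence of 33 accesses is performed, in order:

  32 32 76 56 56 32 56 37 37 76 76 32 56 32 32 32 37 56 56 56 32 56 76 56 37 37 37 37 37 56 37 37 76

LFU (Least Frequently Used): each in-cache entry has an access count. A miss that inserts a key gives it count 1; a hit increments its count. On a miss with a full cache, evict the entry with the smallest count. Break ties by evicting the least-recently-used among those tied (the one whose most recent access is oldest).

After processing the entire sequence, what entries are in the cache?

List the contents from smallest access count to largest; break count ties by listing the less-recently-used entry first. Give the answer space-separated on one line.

Answer: 76 37

Derivation:
LFU simulation (capacity=2):
  1. access 32: MISS. Cache: [32(c=1)]
  2. access 32: HIT, count now 2. Cache: [32(c=2)]
  3. access 76: MISS. Cache: [76(c=1) 32(c=2)]
  4. access 56: MISS, evict 76(c=1). Cache: [56(c=1) 32(c=2)]
  5. access 56: HIT, count now 2. Cache: [32(c=2) 56(c=2)]
  6. access 32: HIT, count now 3. Cache: [56(c=2) 32(c=3)]
  7. access 56: HIT, count now 3. Cache: [32(c=3) 56(c=3)]
  8. access 37: MISS, evict 32(c=3). Cache: [37(c=1) 56(c=3)]
  9. access 37: HIT, count now 2. Cache: [37(c=2) 56(c=3)]
  10. access 76: MISS, evict 37(c=2). Cache: [76(c=1) 56(c=3)]
  11. access 76: HIT, count now 2. Cache: [76(c=2) 56(c=3)]
  12. access 32: MISS, evict 76(c=2). Cache: [32(c=1) 56(c=3)]
  13. access 56: HIT, count now 4. Cache: [32(c=1) 56(c=4)]
  14. access 32: HIT, count now 2. Cache: [32(c=2) 56(c=4)]
  15. access 32: HIT, count now 3. Cache: [32(c=3) 56(c=4)]
  16. access 32: HIT, count now 4. Cache: [56(c=4) 32(c=4)]
  17. access 37: MISS, evict 56(c=4). Cache: [37(c=1) 32(c=4)]
  18. access 56: MISS, evict 37(c=1). Cache: [56(c=1) 32(c=4)]
  19. access 56: HIT, count now 2. Cache: [56(c=2) 32(c=4)]
  20. access 56: HIT, count now 3. Cache: [56(c=3) 32(c=4)]
  21. access 32: HIT, count now 5. Cache: [56(c=3) 32(c=5)]
  22. access 56: HIT, count now 4. Cache: [56(c=4) 32(c=5)]
  23. access 76: MISS, evict 56(c=4). Cache: [76(c=1) 32(c=5)]
  24. access 56: MISS, evict 76(c=1). Cache: [56(c=1) 32(c=5)]
  25. access 37: MISS, evict 56(c=1). Cache: [37(c=1) 32(c=5)]
  26. access 37: HIT, count now 2. Cache: [37(c=2) 32(c=5)]
  27. access 37: HIT, count now 3. Cache: [37(c=3) 32(c=5)]
  28. access 37: HIT, count now 4. Cache: [37(c=4) 32(c=5)]
  29. access 37: HIT, count now 5. Cache: [32(c=5) 37(c=5)]
  30. access 56: MISS, evict 32(c=5). Cache: [56(c=1) 37(c=5)]
  31. access 37: HIT, count now 6. Cache: [56(c=1) 37(c=6)]
  32. access 37: HIT, count now 7. Cache: [56(c=1) 37(c=7)]
  33. access 76: MISS, evict 56(c=1). Cache: [76(c=1) 37(c=7)]
Total: 20 hits, 13 misses, 11 evictions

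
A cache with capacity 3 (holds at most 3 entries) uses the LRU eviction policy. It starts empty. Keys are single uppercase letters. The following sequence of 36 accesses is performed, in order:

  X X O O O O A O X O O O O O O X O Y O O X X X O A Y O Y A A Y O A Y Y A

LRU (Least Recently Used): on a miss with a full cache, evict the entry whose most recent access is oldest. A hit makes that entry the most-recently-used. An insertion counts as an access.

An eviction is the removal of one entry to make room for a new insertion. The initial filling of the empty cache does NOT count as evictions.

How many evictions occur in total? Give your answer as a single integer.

LRU simulation (capacity=3):
  1. access X: MISS. Cache (LRU->MRU): [X]
  2. access X: HIT. Cache (LRU->MRU): [X]
  3. access O: MISS. Cache (LRU->MRU): [X O]
  4. access O: HIT. Cache (LRU->MRU): [X O]
  5. access O: HIT. Cache (LRU->MRU): [X O]
  6. access O: HIT. Cache (LRU->MRU): [X O]
  7. access A: MISS. Cache (LRU->MRU): [X O A]
  8. access O: HIT. Cache (LRU->MRU): [X A O]
  9. access X: HIT. Cache (LRU->MRU): [A O X]
  10. access O: HIT. Cache (LRU->MRU): [A X O]
  11. access O: HIT. Cache (LRU->MRU): [A X O]
  12. access O: HIT. Cache (LRU->MRU): [A X O]
  13. access O: HIT. Cache (LRU->MRU): [A X O]
  14. access O: HIT. Cache (LRU->MRU): [A X O]
  15. access O: HIT. Cache (LRU->MRU): [A X O]
  16. access X: HIT. Cache (LRU->MRU): [A O X]
  17. access O: HIT. Cache (LRU->MRU): [A X O]
  18. access Y: MISS, evict A. Cache (LRU->MRU): [X O Y]
  19. access O: HIT. Cache (LRU->MRU): [X Y O]
  20. access O: HIT. Cache (LRU->MRU): [X Y O]
  21. access X: HIT. Cache (LRU->MRU): [Y O X]
  22. access X: HIT. Cache (LRU->MRU): [Y O X]
  23. access X: HIT. Cache (LRU->MRU): [Y O X]
  24. access O: HIT. Cache (LRU->MRU): [Y X O]
  25. access A: MISS, evict Y. Cache (LRU->MRU): [X O A]
  26. access Y: MISS, evict X. Cache (LRU->MRU): [O A Y]
  27. access O: HIT. Cache (LRU->MRU): [A Y O]
  28. access Y: HIT. Cache (LRU->MRU): [A O Y]
  29. access A: HIT. Cache (LRU->MRU): [O Y A]
  30. access A: HIT. Cache (LRU->MRU): [O Y A]
  31. access Y: HIT. Cache (LRU->MRU): [O A Y]
  32. access O: HIT. Cache (LRU->MRU): [A Y O]
  33. access A: HIT. Cache (LRU->MRU): [Y O A]
  34. access Y: HIT. Cache (LRU->MRU): [O A Y]
  35. access Y: HIT. Cache (LRU->MRU): [O A Y]
  36. access A: HIT. Cache (LRU->MRU): [O Y A]
Total: 30 hits, 6 misses, 3 evictions

Answer: 3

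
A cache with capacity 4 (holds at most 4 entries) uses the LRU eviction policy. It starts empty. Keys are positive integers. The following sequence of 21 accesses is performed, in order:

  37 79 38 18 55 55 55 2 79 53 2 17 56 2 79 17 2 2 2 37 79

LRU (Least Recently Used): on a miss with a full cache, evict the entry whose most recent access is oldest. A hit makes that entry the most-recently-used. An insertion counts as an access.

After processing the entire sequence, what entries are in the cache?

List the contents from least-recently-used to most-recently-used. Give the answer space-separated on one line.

LRU simulation (capacity=4):
  1. access 37: MISS. Cache (LRU->MRU): [37]
  2. access 79: MISS. Cache (LRU->MRU): [37 79]
  3. access 38: MISS. Cache (LRU->MRU): [37 79 38]
  4. access 18: MISS. Cache (LRU->MRU): [37 79 38 18]
  5. access 55: MISS, evict 37. Cache (LRU->MRU): [79 38 18 55]
  6. access 55: HIT. Cache (LRU->MRU): [79 38 18 55]
  7. access 55: HIT. Cache (LRU->MRU): [79 38 18 55]
  8. access 2: MISS, evict 79. Cache (LRU->MRU): [38 18 55 2]
  9. access 79: MISS, evict 38. Cache (LRU->MRU): [18 55 2 79]
  10. access 53: MISS, evict 18. Cache (LRU->MRU): [55 2 79 53]
  11. access 2: HIT. Cache (LRU->MRU): [55 79 53 2]
  12. access 17: MISS, evict 55. Cache (LRU->MRU): [79 53 2 17]
  13. access 56: MISS, evict 79. Cache (LRU->MRU): [53 2 17 56]
  14. access 2: HIT. Cache (LRU->MRU): [53 17 56 2]
  15. access 79: MISS, evict 53. Cache (LRU->MRU): [17 56 2 79]
  16. access 17: HIT. Cache (LRU->MRU): [56 2 79 17]
  17. access 2: HIT. Cache (LRU->MRU): [56 79 17 2]
  18. access 2: HIT. Cache (LRU->MRU): [56 79 17 2]
  19. access 2: HIT. Cache (LRU->MRU): [56 79 17 2]
  20. access 37: MISS, evict 56. Cache (LRU->MRU): [79 17 2 37]
  21. access 79: HIT. Cache (LRU->MRU): [17 2 37 79]
Total: 9 hits, 12 misses, 8 evictions

Answer: 17 2 37 79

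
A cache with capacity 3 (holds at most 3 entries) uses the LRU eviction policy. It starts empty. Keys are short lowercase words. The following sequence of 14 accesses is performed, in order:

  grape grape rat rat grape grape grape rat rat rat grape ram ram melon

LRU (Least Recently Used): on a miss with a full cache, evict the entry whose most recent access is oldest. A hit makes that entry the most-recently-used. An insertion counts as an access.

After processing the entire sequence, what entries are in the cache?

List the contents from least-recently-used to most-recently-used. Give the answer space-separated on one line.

LRU simulation (capacity=3):
  1. access grape: MISS. Cache (LRU->MRU): [grape]
  2. access grape: HIT. Cache (LRU->MRU): [grape]
  3. access rat: MISS. Cache (LRU->MRU): [grape rat]
  4. access rat: HIT. Cache (LRU->MRU): [grape rat]
  5. access grape: HIT. Cache (LRU->MRU): [rat grape]
  6. access grape: HIT. Cache (LRU->MRU): [rat grape]
  7. access grape: HIT. Cache (LRU->MRU): [rat grape]
  8. access rat: HIT. Cache (LRU->MRU): [grape rat]
  9. access rat: HIT. Cache (LRU->MRU): [grape rat]
  10. access rat: HIT. Cache (LRU->MRU): [grape rat]
  11. access grape: HIT. Cache (LRU->MRU): [rat grape]
  12. access ram: MISS. Cache (LRU->MRU): [rat grape ram]
  13. access ram: HIT. Cache (LRU->MRU): [rat grape ram]
  14. access melon: MISS, evict rat. Cache (LRU->MRU): [grape ram melon]
Total: 10 hits, 4 misses, 1 evictions

Answer: grape ram melon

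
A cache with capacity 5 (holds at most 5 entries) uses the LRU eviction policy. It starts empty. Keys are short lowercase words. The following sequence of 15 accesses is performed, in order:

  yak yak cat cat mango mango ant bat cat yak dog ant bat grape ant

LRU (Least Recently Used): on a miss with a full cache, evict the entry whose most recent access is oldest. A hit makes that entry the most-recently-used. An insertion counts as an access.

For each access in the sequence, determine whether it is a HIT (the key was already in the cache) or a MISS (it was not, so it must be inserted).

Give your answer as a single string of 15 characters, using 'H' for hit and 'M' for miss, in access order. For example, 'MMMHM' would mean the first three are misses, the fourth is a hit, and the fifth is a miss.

Answer: MHMHMHMMHHMHHMH

Derivation:
LRU simulation (capacity=5):
  1. access yak: MISS. Cache (LRU->MRU): [yak]
  2. access yak: HIT. Cache (LRU->MRU): [yak]
  3. access cat: MISS. Cache (LRU->MRU): [yak cat]
  4. access cat: HIT. Cache (LRU->MRU): [yak cat]
  5. access mango: MISS. Cache (LRU->MRU): [yak cat mango]
  6. access mango: HIT. Cache (LRU->MRU): [yak cat mango]
  7. access ant: MISS. Cache (LRU->MRU): [yak cat mango ant]
  8. access bat: MISS. Cache (LRU->MRU): [yak cat mango ant bat]
  9. access cat: HIT. Cache (LRU->MRU): [yak mango ant bat cat]
  10. access yak: HIT. Cache (LRU->MRU): [mango ant bat cat yak]
  11. access dog: MISS, evict mango. Cache (LRU->MRU): [ant bat cat yak dog]
  12. access ant: HIT. Cache (LRU->MRU): [bat cat yak dog ant]
  13. access bat: HIT. Cache (LRU->MRU): [cat yak dog ant bat]
  14. access grape: MISS, evict cat. Cache (LRU->MRU): [yak dog ant bat grape]
  15. access ant: HIT. Cache (LRU->MRU): [yak dog bat grape ant]
Total: 8 hits, 7 misses, 2 evictions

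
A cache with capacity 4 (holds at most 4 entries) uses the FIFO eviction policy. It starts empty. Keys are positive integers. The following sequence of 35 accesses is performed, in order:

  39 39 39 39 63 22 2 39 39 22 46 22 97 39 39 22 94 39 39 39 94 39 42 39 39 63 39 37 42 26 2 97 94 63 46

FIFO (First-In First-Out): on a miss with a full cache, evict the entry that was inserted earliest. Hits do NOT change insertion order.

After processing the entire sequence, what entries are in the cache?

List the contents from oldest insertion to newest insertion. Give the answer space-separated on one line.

FIFO simulation (capacity=4):
  1. access 39: MISS. Cache (old->new): [39]
  2. access 39: HIT. Cache (old->new): [39]
  3. access 39: HIT. Cache (old->new): [39]
  4. access 39: HIT. Cache (old->new): [39]
  5. access 63: MISS. Cache (old->new): [39 63]
  6. access 22: MISS. Cache (old->new): [39 63 22]
  7. access 2: MISS. Cache (old->new): [39 63 22 2]
  8. access 39: HIT. Cache (old->new): [39 63 22 2]
  9. access 39: HIT. Cache (old->new): [39 63 22 2]
  10. access 22: HIT. Cache (old->new): [39 63 22 2]
  11. access 46: MISS, evict 39. Cache (old->new): [63 22 2 46]
  12. access 22: HIT. Cache (old->new): [63 22 2 46]
  13. access 97: MISS, evict 63. Cache (old->new): [22 2 46 97]
  14. access 39: MISS, evict 22. Cache (old->new): [2 46 97 39]
  15. access 39: HIT. Cache (old->new): [2 46 97 39]
  16. access 22: MISS, evict 2. Cache (old->new): [46 97 39 22]
  17. access 94: MISS, evict 46. Cache (old->new): [97 39 22 94]
  18. access 39: HIT. Cache (old->new): [97 39 22 94]
  19. access 39: HIT. Cache (old->new): [97 39 22 94]
  20. access 39: HIT. Cache (old->new): [97 39 22 94]
  21. access 94: HIT. Cache (old->new): [97 39 22 94]
  22. access 39: HIT. Cache (old->new): [97 39 22 94]
  23. access 42: MISS, evict 97. Cache (old->new): [39 22 94 42]
  24. access 39: HIT. Cache (old->new): [39 22 94 42]
  25. access 39: HIT. Cache (old->new): [39 22 94 42]
  26. access 63: MISS, evict 39. Cache (old->new): [22 94 42 63]
  27. access 39: MISS, evict 22. Cache (old->new): [94 42 63 39]
  28. access 37: MISS, evict 94. Cache (old->new): [42 63 39 37]
  29. access 42: HIT. Cache (old->new): [42 63 39 37]
  30. access 26: MISS, evict 42. Cache (old->new): [63 39 37 26]
  31. access 2: MISS, evict 63. Cache (old->new): [39 37 26 2]
  32. access 97: MISS, evict 39. Cache (old->new): [37 26 2 97]
  33. access 94: MISS, evict 37. Cache (old->new): [26 2 97 94]
  34. access 63: MISS, evict 26. Cache (old->new): [2 97 94 63]
  35. access 46: MISS, evict 2. Cache (old->new): [97 94 63 46]
Total: 16 hits, 19 misses, 15 evictions

Answer: 97 94 63 46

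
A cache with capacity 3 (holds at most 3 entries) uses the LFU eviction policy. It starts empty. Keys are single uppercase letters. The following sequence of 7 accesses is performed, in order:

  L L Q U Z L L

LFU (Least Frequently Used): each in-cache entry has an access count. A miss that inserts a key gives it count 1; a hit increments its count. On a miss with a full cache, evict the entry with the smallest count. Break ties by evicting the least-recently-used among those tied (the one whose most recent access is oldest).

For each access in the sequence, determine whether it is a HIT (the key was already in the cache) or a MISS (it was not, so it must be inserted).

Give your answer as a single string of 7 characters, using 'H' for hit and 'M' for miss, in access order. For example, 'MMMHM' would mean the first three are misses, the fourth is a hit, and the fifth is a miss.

Answer: MHMMMHH

Derivation:
LFU simulation (capacity=3):
  1. access L: MISS. Cache: [L(c=1)]
  2. access L: HIT, count now 2. Cache: [L(c=2)]
  3. access Q: MISS. Cache: [Q(c=1) L(c=2)]
  4. access U: MISS. Cache: [Q(c=1) U(c=1) L(c=2)]
  5. access Z: MISS, evict Q(c=1). Cache: [U(c=1) Z(c=1) L(c=2)]
  6. access L: HIT, count now 3. Cache: [U(c=1) Z(c=1) L(c=3)]
  7. access L: HIT, count now 4. Cache: [U(c=1) Z(c=1) L(c=4)]
Total: 3 hits, 4 misses, 1 evictions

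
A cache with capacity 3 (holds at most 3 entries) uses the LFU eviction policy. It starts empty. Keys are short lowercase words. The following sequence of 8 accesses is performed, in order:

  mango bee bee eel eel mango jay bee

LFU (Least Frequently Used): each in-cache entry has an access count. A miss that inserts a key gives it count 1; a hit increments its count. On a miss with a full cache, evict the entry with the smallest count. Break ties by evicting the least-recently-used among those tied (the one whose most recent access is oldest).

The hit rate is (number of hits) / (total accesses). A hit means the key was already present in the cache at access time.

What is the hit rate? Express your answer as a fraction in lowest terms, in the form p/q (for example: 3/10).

Answer: 3/8

Derivation:
LFU simulation (capacity=3):
  1. access mango: MISS. Cache: [mango(c=1)]
  2. access bee: MISS. Cache: [mango(c=1) bee(c=1)]
  3. access bee: HIT, count now 2. Cache: [mango(c=1) bee(c=2)]
  4. access eel: MISS. Cache: [mango(c=1) eel(c=1) bee(c=2)]
  5. access eel: HIT, count now 2. Cache: [mango(c=1) bee(c=2) eel(c=2)]
  6. access mango: HIT, count now 2. Cache: [bee(c=2) eel(c=2) mango(c=2)]
  7. access jay: MISS, evict bee(c=2). Cache: [jay(c=1) eel(c=2) mango(c=2)]
  8. access bee: MISS, evict jay(c=1). Cache: [bee(c=1) eel(c=2) mango(c=2)]
Total: 3 hits, 5 misses, 2 evictions

Hit rate = 3/8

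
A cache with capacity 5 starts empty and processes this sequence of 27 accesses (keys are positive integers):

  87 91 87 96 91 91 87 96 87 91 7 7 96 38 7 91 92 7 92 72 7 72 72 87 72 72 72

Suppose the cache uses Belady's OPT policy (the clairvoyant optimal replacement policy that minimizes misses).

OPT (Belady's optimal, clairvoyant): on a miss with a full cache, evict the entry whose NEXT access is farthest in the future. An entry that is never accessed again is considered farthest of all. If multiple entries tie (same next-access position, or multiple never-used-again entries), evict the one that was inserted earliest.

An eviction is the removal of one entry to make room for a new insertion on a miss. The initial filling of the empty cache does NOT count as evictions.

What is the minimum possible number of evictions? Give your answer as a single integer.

Answer: 2

Derivation:
OPT (Belady) simulation (capacity=5):
  1. access 87: MISS. Cache: [87]
  2. access 91: MISS. Cache: [87 91]
  3. access 87: HIT. Next use of 87: step 7. Cache: [87 91]
  4. access 96: MISS. Cache: [87 91 96]
  5. access 91: HIT. Next use of 91: step 6. Cache: [87 91 96]
  6. access 91: HIT. Next use of 91: step 10. Cache: [87 91 96]
  7. access 87: HIT. Next use of 87: step 9. Cache: [87 91 96]
  8. access 96: HIT. Next use of 96: step 13. Cache: [87 91 96]
  9. access 87: HIT. Next use of 87: step 24. Cache: [87 91 96]
  10. access 91: HIT. Next use of 91: step 16. Cache: [87 91 96]
  11. access 7: MISS. Cache: [87 91 96 7]
  12. access 7: HIT. Next use of 7: step 15. Cache: [87 91 96 7]
  13. access 96: HIT. Next use of 96: never. Cache: [87 91 96 7]
  14. access 38: MISS. Cache: [87 91 96 7 38]
  15. access 7: HIT. Next use of 7: step 18. Cache: [87 91 96 7 38]
  16. access 91: HIT. Next use of 91: never. Cache: [87 91 96 7 38]
  17. access 92: MISS, evict 91 (next use: never). Cache: [87 96 7 38 92]
  18. access 7: HIT. Next use of 7: step 21. Cache: [87 96 7 38 92]
  19. access 92: HIT. Next use of 92: never. Cache: [87 96 7 38 92]
  20. access 72: MISS, evict 96 (next use: never). Cache: [87 7 38 92 72]
  21. access 7: HIT. Next use of 7: never. Cache: [87 7 38 92 72]
  22. access 72: HIT. Next use of 72: step 23. Cache: [87 7 38 92 72]
  23. access 72: HIT. Next use of 72: step 25. Cache: [87 7 38 92 72]
  24. access 87: HIT. Next use of 87: never. Cache: [87 7 38 92 72]
  25. access 72: HIT. Next use of 72: step 26. Cache: [87 7 38 92 72]
  26. access 72: HIT. Next use of 72: step 27. Cache: [87 7 38 92 72]
  27. access 72: HIT. Next use of 72: never. Cache: [87 7 38 92 72]
Total: 20 hits, 7 misses, 2 evictions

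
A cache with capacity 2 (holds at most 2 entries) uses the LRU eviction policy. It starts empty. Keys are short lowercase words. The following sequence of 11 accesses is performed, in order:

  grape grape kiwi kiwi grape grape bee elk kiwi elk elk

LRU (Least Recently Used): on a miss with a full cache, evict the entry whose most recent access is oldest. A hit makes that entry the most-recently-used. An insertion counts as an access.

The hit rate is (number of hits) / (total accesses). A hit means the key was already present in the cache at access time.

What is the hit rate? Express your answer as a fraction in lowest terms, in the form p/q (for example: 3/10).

Answer: 6/11

Derivation:
LRU simulation (capacity=2):
  1. access grape: MISS. Cache (LRU->MRU): [grape]
  2. access grape: HIT. Cache (LRU->MRU): [grape]
  3. access kiwi: MISS. Cache (LRU->MRU): [grape kiwi]
  4. access kiwi: HIT. Cache (LRU->MRU): [grape kiwi]
  5. access grape: HIT. Cache (LRU->MRU): [kiwi grape]
  6. access grape: HIT. Cache (LRU->MRU): [kiwi grape]
  7. access bee: MISS, evict kiwi. Cache (LRU->MRU): [grape bee]
  8. access elk: MISS, evict grape. Cache (LRU->MRU): [bee elk]
  9. access kiwi: MISS, evict bee. Cache (LRU->MRU): [elk kiwi]
  10. access elk: HIT. Cache (LRU->MRU): [kiwi elk]
  11. access elk: HIT. Cache (LRU->MRU): [kiwi elk]
Total: 6 hits, 5 misses, 3 evictions

Hit rate = 6/11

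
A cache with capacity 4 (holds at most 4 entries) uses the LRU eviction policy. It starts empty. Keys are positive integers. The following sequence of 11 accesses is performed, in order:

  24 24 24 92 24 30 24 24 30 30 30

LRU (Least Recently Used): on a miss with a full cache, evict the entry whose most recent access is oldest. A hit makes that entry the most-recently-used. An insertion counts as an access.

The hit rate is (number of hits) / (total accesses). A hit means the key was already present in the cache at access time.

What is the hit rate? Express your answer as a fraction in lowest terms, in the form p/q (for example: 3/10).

LRU simulation (capacity=4):
  1. access 24: MISS. Cache (LRU->MRU): [24]
  2. access 24: HIT. Cache (LRU->MRU): [24]
  3. access 24: HIT. Cache (LRU->MRU): [24]
  4. access 92: MISS. Cache (LRU->MRU): [24 92]
  5. access 24: HIT. Cache (LRU->MRU): [92 24]
  6. access 30: MISS. Cache (LRU->MRU): [92 24 30]
  7. access 24: HIT. Cache (LRU->MRU): [92 30 24]
  8. access 24: HIT. Cache (LRU->MRU): [92 30 24]
  9. access 30: HIT. Cache (LRU->MRU): [92 24 30]
  10. access 30: HIT. Cache (LRU->MRU): [92 24 30]
  11. access 30: HIT. Cache (LRU->MRU): [92 24 30]
Total: 8 hits, 3 misses, 0 evictions

Hit rate = 8/11

Answer: 8/11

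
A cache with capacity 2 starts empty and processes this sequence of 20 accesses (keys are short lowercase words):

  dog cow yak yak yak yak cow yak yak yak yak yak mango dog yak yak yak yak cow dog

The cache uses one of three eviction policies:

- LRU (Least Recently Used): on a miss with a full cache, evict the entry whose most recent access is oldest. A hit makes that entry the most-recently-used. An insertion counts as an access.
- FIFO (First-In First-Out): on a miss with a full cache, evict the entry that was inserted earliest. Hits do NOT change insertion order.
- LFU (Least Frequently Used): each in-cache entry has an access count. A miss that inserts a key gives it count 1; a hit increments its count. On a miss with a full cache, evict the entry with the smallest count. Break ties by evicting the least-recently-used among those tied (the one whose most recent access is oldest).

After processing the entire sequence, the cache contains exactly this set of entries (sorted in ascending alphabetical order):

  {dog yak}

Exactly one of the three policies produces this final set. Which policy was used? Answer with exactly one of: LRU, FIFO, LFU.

Simulating under each policy and comparing final sets:
  LRU: final set = {cow dog} -> differs
  FIFO: final set = {cow dog} -> differs
  LFU: final set = {dog yak} -> MATCHES target
Only LFU produces the target set.

Answer: LFU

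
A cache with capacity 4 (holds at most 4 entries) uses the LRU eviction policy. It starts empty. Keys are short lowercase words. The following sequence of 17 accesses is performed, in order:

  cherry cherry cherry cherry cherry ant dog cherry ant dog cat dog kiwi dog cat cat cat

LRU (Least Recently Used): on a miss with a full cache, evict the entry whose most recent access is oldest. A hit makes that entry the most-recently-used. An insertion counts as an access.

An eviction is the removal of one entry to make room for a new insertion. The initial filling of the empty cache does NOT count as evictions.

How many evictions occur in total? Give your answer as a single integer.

Answer: 1

Derivation:
LRU simulation (capacity=4):
  1. access cherry: MISS. Cache (LRU->MRU): [cherry]
  2. access cherry: HIT. Cache (LRU->MRU): [cherry]
  3. access cherry: HIT. Cache (LRU->MRU): [cherry]
  4. access cherry: HIT. Cache (LRU->MRU): [cherry]
  5. access cherry: HIT. Cache (LRU->MRU): [cherry]
  6. access ant: MISS. Cache (LRU->MRU): [cherry ant]
  7. access dog: MISS. Cache (LRU->MRU): [cherry ant dog]
  8. access cherry: HIT. Cache (LRU->MRU): [ant dog cherry]
  9. access ant: HIT. Cache (LRU->MRU): [dog cherry ant]
  10. access dog: HIT. Cache (LRU->MRU): [cherry ant dog]
  11. access cat: MISS. Cache (LRU->MRU): [cherry ant dog cat]
  12. access dog: HIT. Cache (LRU->MRU): [cherry ant cat dog]
  13. access kiwi: MISS, evict cherry. Cache (LRU->MRU): [ant cat dog kiwi]
  14. access dog: HIT. Cache (LRU->MRU): [ant cat kiwi dog]
  15. access cat: HIT. Cache (LRU->MRU): [ant kiwi dog cat]
  16. access cat: HIT. Cache (LRU->MRU): [ant kiwi dog cat]
  17. access cat: HIT. Cache (LRU->MRU): [ant kiwi dog cat]
Total: 12 hits, 5 misses, 1 evictions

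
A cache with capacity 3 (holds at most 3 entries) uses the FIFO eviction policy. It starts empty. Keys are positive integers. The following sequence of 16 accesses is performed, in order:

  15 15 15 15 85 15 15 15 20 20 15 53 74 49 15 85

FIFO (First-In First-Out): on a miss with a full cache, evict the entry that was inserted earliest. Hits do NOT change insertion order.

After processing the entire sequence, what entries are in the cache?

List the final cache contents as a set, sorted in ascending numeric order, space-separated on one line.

Answer: 15 49 85

Derivation:
FIFO simulation (capacity=3):
  1. access 15: MISS. Cache (old->new): [15]
  2. access 15: HIT. Cache (old->new): [15]
  3. access 15: HIT. Cache (old->new): [15]
  4. access 15: HIT. Cache (old->new): [15]
  5. access 85: MISS. Cache (old->new): [15 85]
  6. access 15: HIT. Cache (old->new): [15 85]
  7. access 15: HIT. Cache (old->new): [15 85]
  8. access 15: HIT. Cache (old->new): [15 85]
  9. access 20: MISS. Cache (old->new): [15 85 20]
  10. access 20: HIT. Cache (old->new): [15 85 20]
  11. access 15: HIT. Cache (old->new): [15 85 20]
  12. access 53: MISS, evict 15. Cache (old->new): [85 20 53]
  13. access 74: MISS, evict 85. Cache (old->new): [20 53 74]
  14. access 49: MISS, evict 20. Cache (old->new): [53 74 49]
  15. access 15: MISS, evict 53. Cache (old->new): [74 49 15]
  16. access 85: MISS, evict 74. Cache (old->new): [49 15 85]
Total: 8 hits, 8 misses, 5 evictions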